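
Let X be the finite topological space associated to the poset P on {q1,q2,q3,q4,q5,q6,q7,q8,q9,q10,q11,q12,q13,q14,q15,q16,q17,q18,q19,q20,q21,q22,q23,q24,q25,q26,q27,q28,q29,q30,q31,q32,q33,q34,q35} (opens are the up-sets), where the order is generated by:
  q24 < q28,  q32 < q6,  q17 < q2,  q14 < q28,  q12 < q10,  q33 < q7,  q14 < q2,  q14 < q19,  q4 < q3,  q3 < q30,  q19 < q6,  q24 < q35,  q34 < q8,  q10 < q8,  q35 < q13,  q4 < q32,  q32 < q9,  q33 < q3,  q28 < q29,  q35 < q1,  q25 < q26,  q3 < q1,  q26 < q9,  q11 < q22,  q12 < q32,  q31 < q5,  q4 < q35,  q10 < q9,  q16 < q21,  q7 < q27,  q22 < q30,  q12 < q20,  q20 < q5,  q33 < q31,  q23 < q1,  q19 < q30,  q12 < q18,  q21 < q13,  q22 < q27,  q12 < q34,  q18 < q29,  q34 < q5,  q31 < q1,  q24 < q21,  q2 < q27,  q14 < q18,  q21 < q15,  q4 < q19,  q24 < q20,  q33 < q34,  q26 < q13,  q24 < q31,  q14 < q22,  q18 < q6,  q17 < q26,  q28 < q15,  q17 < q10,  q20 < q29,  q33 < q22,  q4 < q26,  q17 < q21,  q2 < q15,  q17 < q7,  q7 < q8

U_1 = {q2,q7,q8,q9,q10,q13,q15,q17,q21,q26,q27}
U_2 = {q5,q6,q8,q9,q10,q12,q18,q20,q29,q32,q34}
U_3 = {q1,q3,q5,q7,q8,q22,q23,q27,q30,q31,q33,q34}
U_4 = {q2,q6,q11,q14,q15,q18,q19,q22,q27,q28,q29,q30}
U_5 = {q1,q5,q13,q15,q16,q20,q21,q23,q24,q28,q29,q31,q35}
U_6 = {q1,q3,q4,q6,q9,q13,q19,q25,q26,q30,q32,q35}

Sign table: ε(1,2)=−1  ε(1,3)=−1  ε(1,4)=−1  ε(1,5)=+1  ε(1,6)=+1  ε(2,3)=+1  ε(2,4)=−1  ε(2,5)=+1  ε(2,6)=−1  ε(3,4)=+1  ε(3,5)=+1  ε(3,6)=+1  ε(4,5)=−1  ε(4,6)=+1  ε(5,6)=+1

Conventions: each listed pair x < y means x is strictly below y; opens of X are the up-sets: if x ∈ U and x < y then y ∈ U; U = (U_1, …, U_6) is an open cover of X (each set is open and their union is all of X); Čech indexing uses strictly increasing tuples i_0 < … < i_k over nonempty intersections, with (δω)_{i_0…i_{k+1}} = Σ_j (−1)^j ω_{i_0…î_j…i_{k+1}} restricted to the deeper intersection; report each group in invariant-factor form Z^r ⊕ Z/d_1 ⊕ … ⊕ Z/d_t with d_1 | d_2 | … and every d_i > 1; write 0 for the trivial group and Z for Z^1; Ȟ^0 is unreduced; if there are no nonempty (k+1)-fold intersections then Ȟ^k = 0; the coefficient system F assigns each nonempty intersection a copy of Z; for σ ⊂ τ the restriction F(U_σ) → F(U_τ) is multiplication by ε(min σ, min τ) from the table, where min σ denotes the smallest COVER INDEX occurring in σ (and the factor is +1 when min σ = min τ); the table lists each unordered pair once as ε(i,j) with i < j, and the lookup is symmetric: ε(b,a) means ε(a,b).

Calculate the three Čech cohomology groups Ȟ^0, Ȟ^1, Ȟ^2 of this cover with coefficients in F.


nerve of the cover:
  U12={q8,q9,q10} U13={q7,q8,q27} U14={q2,q15,q27} U15={q13,q15,q21} U16={q9,q13,q26} U23={q5,q8,q34} U24={q6,q18,q29} U25={q5,q20,q29} U26={q6,q9,q32} U34={q22,q27,q30} U35={q1,q5,q23,q31} U36={q1,q3,q30} U45={q15,q28,q29} U46={q6,q19,q30} U56={q1,q13,q35}
  U123={q8} U126={q9} U134={q27} U145={q15} U156={q13} U235={q5} U245={q29} U246={q6} U346={q30} U356={q1}
C dims 6,15,10; δ0: rk 6, SNF 1^5·2; δ1: rk 9, SNF 1^9
Ȟ^0 = (6 − 6) − 0 = 0, so Ȟ^0 ≅ 0
Ȟ^1 = (15 − 9) − 6 = 0 plus torsion [2], so Ȟ^1 ≅ Z/2
Ȟ^2 = (10 − 0) − 9 = 1, so Ȟ^2 ≅ Z

Ȟ^0 ≅ 0, Ȟ^1 ≅ Z/2 and Ȟ^2 ≅ Z


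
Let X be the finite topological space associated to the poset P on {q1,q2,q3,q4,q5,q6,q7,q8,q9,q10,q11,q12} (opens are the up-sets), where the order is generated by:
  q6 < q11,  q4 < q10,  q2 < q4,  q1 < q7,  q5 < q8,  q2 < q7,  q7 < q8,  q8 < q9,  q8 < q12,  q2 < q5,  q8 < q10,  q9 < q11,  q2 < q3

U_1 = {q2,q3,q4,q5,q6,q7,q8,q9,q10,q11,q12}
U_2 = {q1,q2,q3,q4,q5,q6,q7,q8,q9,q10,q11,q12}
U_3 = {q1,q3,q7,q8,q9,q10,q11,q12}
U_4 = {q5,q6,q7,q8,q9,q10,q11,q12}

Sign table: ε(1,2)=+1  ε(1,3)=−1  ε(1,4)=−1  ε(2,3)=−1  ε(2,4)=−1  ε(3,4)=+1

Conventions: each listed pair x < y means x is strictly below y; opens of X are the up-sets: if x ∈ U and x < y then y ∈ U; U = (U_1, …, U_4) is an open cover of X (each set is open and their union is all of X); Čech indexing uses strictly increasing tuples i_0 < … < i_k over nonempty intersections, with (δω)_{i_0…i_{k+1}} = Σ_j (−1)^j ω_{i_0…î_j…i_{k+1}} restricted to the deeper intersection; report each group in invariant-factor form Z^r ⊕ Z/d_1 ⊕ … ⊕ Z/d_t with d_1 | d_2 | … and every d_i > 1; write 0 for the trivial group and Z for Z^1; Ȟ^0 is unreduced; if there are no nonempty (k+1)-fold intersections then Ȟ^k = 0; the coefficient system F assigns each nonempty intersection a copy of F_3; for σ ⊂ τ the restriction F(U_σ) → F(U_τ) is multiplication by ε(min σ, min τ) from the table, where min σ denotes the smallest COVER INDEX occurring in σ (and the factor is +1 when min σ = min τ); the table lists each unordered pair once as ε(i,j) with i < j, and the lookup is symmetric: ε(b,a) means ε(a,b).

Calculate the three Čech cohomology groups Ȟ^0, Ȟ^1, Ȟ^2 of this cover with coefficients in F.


nonempty overlaps:
  U12={q2,q3,q4,q5,q6,q7,q8,q9,q10,q11,q12} U13={q3,q7,q8,q9,q10,q11,q12} U14={q5,q6,q7,q8,q9,q10,q11,q12} U23={q1,q3,q7,q8,q9,q10,q11,q12} U24={q5,q6,q7,q8,q9,q10,q11,q12} U34={q7,q8,q9,q10,q11,q12}
  U123={q3,q7,q8,q9,q10,q11,q12} U124={q5,q6,q7,q8,q9,q10,q11,q12} U134={q7,q8,q9,q10,q11,q12} U234={q7,q8,q9,q10,q11,q12}
  U1234={q7,q8,q9,q10,q11,q12}
C dims 4,6,4,1; δ0: rk_F3 3; δ1: rk_F3 3; δ2: rk_F3 1
degree 0: 4−3−0 = 1 → Ȟ^0 ≅ Z/3
degree 1: 6−3−3 = 0 → Ȟ^1 ≅ 0
degree 2: 4−1−3 = 0 → Ȟ^2 ≅ 0

Ȟ^0(U;F) ≅ Z/3,  Ȟ^1(U;F) ≅ 0,  Ȟ^2(U;F) ≅ 0


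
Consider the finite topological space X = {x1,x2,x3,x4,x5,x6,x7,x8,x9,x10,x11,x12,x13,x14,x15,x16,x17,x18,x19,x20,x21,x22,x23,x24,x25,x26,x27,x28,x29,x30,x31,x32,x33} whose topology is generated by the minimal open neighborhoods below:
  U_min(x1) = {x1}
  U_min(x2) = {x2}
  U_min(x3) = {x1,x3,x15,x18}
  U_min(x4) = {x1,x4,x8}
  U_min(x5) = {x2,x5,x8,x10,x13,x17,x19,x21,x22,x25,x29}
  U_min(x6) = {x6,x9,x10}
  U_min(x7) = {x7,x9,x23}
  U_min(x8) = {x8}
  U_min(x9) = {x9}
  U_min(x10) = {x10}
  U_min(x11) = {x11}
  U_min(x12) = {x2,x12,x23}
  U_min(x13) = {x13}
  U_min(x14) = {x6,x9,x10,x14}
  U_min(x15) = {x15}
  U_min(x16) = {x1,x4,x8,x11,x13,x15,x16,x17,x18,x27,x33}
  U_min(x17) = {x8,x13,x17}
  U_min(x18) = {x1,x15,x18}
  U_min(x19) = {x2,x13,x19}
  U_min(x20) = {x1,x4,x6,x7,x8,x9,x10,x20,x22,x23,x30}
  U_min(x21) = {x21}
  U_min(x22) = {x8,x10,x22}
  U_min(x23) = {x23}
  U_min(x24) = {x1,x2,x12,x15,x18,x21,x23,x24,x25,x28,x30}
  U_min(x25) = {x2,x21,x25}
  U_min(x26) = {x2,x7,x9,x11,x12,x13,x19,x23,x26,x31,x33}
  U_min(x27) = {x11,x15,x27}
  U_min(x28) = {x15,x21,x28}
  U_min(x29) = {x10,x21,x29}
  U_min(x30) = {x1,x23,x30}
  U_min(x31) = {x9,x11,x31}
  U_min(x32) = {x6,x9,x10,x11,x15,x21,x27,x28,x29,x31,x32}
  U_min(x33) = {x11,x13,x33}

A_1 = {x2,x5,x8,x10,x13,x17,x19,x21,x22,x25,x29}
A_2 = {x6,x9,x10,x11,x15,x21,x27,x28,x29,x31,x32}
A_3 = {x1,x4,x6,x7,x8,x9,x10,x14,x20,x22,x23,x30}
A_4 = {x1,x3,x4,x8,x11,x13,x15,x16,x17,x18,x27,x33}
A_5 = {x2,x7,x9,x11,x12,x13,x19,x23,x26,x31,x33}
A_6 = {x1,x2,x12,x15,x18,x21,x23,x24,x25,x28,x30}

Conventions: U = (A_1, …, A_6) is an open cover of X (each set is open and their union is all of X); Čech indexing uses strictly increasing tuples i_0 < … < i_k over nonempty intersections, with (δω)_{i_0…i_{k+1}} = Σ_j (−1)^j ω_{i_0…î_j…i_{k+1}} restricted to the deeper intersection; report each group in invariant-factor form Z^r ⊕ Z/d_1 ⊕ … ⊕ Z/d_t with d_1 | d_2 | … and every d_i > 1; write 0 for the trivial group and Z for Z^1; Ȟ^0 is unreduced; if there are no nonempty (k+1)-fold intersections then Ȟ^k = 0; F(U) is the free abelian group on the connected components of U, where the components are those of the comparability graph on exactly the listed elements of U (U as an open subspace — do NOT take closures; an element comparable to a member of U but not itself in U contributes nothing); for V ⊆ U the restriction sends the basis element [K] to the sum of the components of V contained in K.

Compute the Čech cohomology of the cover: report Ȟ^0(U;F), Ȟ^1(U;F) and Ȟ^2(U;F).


Ȟ^0 = Z,  Ȟ^1 = 0,  Ȟ^2 = Z/2

nerve of the cover:
  A12={x10,x21,x29} A13={x8,x10,x22} A14={x8,x13,x17} A15={x2,x13,x19} A16={x2,x21,x25} A23={x6,x9,x10} A24={x11,x15,x27} A25={x9,x11,x31} A26={x15,x21,x28} A34={x1,x4,x8} A35={x7,x9,x23} A36={x1,x23,x30} A45={x11,x13,x33} A46={x1,x15,x18} A56={x2,x12,x23}
  A123={x10} A126={x21} A134={x8} A145={x13} A156={x2} A235={x9} A245={x11} A246={x15} A346={x1} A356={x23}
components per intersection:
  A1: {x2,x5,x8,x10,x13,x17,x19,x21,x22,x25,x29}
  A2: {x6,x9,x10,x11,x15,x21,x27,x28,x29,x31,x32}
  A3: {x1,x4,x6,x7,x8,x9,x10,x14,x20,x22,x23,x30}
  A4: {x1,x3,x4,x8,x11,x13,x15,x16,x17,x18,x27,x33}
  A5: {x2,x7,x9,x11,x12,x13,x19,x23,x26,x31,x33}
  A6: {x1,x2,x12,x15,x18,x21,x23,x24,x25,x28,x30}
  A12: {x10,x21,x29}
  A13: {x8,x10,x22}
  A14: {x8,x13,x17}
  A15: {x2,x13,x19}
  A16: {x2,x21,x25}
  A23: {x6,x9,x10}
  A24: {x11,x15,x27}
  A25: {x9,x11,x31}
  A26: {x15,x21,x28}
  A34: {x1,x4,x8}
  A35: {x7,x9,x23}
  A36: {x1,x23,x30}
  A45: {x11,x13,x33}
  A46: {x1,x15,x18}
  A56: {x2,x12,x23}
  A123: {x10}
  A126: {x21}
  A134: {x8}
  A145: {x13}
  A156: {x2}
  A235: {x9}
  A245: {x11}
  A246: {x15}
  A346: {x1}
  A356: {x23}
C dims 6,15,10; δ0: rk 5, SNF 1^5; δ1: rk 10, SNF 1^9·2
Ȟ^0 = (6 − 5) − 0 = 1, so Ȟ^0 ≅ Z
Ȟ^1 = (15 − 10) − 5 = 0, so Ȟ^1 ≅ 0
Ȟ^2 = (10 − 0) − 10 = 0 plus torsion [2], so Ȟ^2 ≅ Z/2


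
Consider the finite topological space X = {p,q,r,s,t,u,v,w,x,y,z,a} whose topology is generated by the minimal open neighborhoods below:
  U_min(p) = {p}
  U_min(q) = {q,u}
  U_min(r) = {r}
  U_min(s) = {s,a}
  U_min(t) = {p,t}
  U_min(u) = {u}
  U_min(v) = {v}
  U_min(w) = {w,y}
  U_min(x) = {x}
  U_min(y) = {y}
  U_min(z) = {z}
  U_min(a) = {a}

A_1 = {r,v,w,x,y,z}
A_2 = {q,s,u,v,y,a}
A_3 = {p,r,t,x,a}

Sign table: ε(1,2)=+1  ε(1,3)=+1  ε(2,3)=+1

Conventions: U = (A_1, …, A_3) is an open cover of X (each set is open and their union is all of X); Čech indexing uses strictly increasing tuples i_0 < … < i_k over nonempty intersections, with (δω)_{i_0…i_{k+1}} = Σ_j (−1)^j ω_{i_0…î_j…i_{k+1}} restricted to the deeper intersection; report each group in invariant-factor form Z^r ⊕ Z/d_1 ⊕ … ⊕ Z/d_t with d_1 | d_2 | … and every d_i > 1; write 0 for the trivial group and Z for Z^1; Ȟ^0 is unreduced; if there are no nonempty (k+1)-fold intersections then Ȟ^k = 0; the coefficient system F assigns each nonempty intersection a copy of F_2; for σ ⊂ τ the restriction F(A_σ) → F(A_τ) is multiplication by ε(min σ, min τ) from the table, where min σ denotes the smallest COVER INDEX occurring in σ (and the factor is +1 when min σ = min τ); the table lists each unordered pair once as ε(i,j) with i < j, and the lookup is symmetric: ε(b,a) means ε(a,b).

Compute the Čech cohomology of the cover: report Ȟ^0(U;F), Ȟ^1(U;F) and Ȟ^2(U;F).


nonempty intersections:
  A12={v,y} A13={r,x} A23={a}
C dims 3,3; δ0: rk_F2 2
Ȟ^0: (3−2)−0=1 ⇒ Z/2
Ȟ^1: (3−0)−2=1 ⇒ Z/2
Ȟ^2: (0−0)−0=0 ⇒ 0

Ȟ^0 ≅ Z/2; Ȟ^1 ≅ Z/2; Ȟ^2 ≅ 0


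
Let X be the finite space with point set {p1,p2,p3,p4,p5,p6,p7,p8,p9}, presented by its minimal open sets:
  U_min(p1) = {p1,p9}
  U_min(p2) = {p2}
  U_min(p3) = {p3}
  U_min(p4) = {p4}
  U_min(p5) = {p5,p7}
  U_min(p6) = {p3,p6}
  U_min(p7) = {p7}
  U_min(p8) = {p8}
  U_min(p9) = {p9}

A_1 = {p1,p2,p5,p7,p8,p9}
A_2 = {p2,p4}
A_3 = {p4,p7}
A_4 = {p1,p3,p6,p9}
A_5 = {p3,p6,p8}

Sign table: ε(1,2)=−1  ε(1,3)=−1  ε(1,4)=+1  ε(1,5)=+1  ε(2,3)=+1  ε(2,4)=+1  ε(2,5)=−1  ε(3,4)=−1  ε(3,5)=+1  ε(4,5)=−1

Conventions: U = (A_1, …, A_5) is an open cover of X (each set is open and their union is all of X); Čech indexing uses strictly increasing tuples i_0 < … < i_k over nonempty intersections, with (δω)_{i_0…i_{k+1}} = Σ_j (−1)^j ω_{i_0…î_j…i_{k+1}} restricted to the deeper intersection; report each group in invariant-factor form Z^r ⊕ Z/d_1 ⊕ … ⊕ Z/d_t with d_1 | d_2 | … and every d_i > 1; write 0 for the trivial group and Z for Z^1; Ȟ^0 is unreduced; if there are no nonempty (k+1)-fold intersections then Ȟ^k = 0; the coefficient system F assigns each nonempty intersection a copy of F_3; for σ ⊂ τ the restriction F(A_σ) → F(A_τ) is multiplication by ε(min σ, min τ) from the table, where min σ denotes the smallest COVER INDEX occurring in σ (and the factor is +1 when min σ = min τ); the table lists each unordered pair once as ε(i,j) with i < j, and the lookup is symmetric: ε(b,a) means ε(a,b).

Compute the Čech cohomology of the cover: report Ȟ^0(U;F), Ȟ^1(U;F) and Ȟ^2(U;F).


Ȟ^0(U;F) ≅ 0, Ȟ^1(U;F) ≅ Z/3 and Ȟ^2(U;F) ≅ 0

nonempty intersections:
  A12={p2} A13={p7} A14={p1,p9} A15={p8} A23={p4} A45={p3,p6}
C dims 5,6; δ0: rk_F3 5
Ȟ^0: (5−5)−0=0 ⇒ 0
Ȟ^1: (6−0)−5=1 ⇒ Z/3
Ȟ^2: (0−0)−0=0 ⇒ 0


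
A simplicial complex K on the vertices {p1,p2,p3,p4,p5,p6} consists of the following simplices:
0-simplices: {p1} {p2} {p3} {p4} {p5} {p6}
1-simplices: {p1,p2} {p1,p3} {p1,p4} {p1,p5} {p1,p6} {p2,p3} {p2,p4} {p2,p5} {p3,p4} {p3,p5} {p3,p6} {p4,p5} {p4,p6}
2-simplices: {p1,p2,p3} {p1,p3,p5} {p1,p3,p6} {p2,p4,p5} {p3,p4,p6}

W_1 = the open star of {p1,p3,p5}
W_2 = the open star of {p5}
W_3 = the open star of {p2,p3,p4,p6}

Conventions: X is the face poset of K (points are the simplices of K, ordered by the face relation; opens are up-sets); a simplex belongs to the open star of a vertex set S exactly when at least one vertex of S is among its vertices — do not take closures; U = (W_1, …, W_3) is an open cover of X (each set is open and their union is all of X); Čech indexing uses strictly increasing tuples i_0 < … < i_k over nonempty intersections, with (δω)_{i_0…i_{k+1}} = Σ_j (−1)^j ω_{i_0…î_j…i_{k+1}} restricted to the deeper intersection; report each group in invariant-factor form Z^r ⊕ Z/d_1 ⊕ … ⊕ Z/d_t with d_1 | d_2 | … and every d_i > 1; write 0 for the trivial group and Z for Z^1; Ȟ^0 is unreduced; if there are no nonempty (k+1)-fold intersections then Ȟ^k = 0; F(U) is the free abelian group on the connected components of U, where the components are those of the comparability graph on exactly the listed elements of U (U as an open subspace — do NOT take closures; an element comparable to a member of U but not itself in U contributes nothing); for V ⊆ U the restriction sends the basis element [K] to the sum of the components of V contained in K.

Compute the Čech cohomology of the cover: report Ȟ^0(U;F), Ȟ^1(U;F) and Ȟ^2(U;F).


Ȟ^0(U;F) ≅ Z,  Ȟ^1(U;F) ≅ Z^2,  Ȟ^2(U;F) ≅ 0

nerve of the cover:
  W1={{p1},{p3},{p5},{p1,p2},{p1,p3},{p1,p4},{p1,p5},{p1,p6},{p2,p3},{p2,p5},{p3,p4},{p3,p5},{p3,p6},{p4,p5},{p1,p2,p3},{p1,p3,p5},{p1,p3,p6},{p2,p4,p5},{p3,p4,p6}} W2={{p5},{p1,p5},{p2,p5},{p3,p5},{p4,p5},{p1,p3,p5},{p2,p4,p5}} W3={{p2},{p3},{p4},{p6},{p1,p2},{p1,p3},{p1,p4},{p1,p6},{p2,p3},{p2,p4},{p2,p5},{p3,p4},{p3,p5},{p3,p6},{p4,p5},{p4,p6},{p1,p2,p3},{p1,p3,p5},{p1,p3,p6},{p2,p4,p5},{p3,p4,p6}}
  W12={{p5},{p1,p5},{p2,p5},{p3,p5},{p4,p5},{p1,p3,p5},{p2,p4,p5}} W13={{p3},{p1,p2},{p1,p3},{p1,p4},{p1,p6},{p2,p3},{p2,p5},{p3,p4},{p3,p5},{p3,p6},{p4,p5},{p1,p2,p3},{p1,p3,p5},{p1,p3,p6},{p2,p4,p5},{p3,p4,p6}} W23={{p2,p5},{p3,p5},{p4,p5},{p1,p3,p5},{p2,p4,p5}}
  W123={{p2,p5},{p3,p5},{p4,p5},{p1,p3,p5},{p2,p4,p5}}
components per intersection:
  W1: {{p1},{p3},{p5},{p1,p2},{p1,p3},{p1,p4},{p1,p5},{p1,p6},{p2,p3},{p2,p5},{p3,p4},{p3,p5},{p3,p6},{p4,p5},{p1,p2,p3},{p1,p3,p5},{p1,p3,p6},{p2,p4,p5},{p3,p4,p6}}
  W2: {{p5},{p1,p5},{p2,p5},{p3,p5},{p4,p5},{p1,p3,p5},{p2,p4,p5}}
  W3: {{p2},{p3},{p4},{p6},{p1,p2},{p1,p3},{p1,p4},{p1,p6},{p2,p3},{p2,p4},{p2,p5},{p3,p4},{p3,p5},{p3,p6},{p4,p5},{p4,p6},{p1,p2,p3},{p1,p3,p5},{p1,p3,p6},{p2,p4,p5},{p3,p4,p6}}
  W12: {{p5},{p1,p5},{p2,p5},{p3,p5},{p4,p5},{p1,p3,p5},{p2,p4,p5}}
  W13: {{p3},{p1,p2},{p1,p3},{p1,p6},{p2,p3},{p3,p4},{p3,p5},{p3,p6},{p1,p2,p3},{p1,p3,p5},{p1,p3,p6},{p3,p4,p6}} {{p1,p4}} {{p2,p5},{p4,p5},{p2,p4,p5}}
  W23: {{p2,p5},{p4,p5},{p2,p4,p5}} {{p3,p5},{p1,p3,p5}}
  W123: {{p2,p5},{p4,p5},{p2,p4,p5}} {{p3,p5},{p1,p3,p5}}
C dims 3,6,2; δ0: rk 2, SNF 1^2; δ1: rk 2, SNF 1^2
Ȟ^0 = (3 − 2) − 0 = 1, so Ȟ^0 ≅ Z
Ȟ^1 = (6 − 2) − 2 = 2, so Ȟ^1 ≅ Z^2
Ȟ^2 = (2 − 0) − 2 = 0, so Ȟ^2 ≅ 0


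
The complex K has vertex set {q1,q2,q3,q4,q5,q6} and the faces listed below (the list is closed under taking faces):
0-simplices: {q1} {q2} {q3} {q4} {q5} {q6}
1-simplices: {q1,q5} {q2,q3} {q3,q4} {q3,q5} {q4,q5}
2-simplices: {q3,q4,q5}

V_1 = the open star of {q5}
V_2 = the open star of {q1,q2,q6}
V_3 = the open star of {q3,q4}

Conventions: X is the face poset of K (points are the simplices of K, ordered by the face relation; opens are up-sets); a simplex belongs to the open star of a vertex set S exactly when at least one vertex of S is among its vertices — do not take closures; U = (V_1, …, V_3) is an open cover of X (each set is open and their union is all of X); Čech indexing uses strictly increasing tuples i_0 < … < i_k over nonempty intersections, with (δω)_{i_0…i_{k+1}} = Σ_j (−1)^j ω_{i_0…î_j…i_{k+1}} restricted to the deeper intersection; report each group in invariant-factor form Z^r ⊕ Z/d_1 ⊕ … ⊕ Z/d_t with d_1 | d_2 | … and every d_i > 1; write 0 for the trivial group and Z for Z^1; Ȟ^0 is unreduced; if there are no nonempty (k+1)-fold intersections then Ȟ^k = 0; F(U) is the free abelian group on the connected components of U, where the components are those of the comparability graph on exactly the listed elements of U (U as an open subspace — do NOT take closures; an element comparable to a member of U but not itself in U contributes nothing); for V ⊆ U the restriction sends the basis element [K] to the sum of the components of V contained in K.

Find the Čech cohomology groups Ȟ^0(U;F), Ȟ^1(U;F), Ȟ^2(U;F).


intersection data:
  V1={{q5},{q1,q5},{q3,q5},{q4,q5},{q3,q4,q5}} V2={{q1},{q2},{q6},{q1,q5},{q2,q3}} V3={{q3},{q4},{q2,q3},{q3,q4},{q3,q5},{q4,q5},{q3,q4,q5}}
  V12={{q1,q5}} V13={{q3,q5},{q4,q5},{q3,q4,q5}} V23={{q2,q3}}
components per intersection:
  V1: {{q5},{q1,q5},{q3,q5},{q4,q5},{q3,q4,q5}}
  V2: {{q1},{q1,q5}} {{q2},{q2,q3}} {{q6}}
  V3: {{q3},{q4},{q2,q3},{q3,q4},{q3,q5},{q4,q5},{q3,q4,q5}}
  V12: {{q1,q5}}
  V13: {{q3,q5},{q4,q5},{q3,q4,q5}}
  V23: {{q2,q3}}
C dims 5,3; δ0: rk 3, SNF 1^3
Ȟ^0 = (5 − 3) − 0 = 2, so Ȟ^0 ≅ Z^2
Ȟ^1 = (3 − 0) − 3 = 0, so Ȟ^1 ≅ 0
Ȟ^2 = (0 − 0) − 0 = 0, so Ȟ^2 ≅ 0

Ȟ^0(U;F) ≅ Z^2; Ȟ^1(U;F) ≅ 0; Ȟ^2(U;F) ≅ 0


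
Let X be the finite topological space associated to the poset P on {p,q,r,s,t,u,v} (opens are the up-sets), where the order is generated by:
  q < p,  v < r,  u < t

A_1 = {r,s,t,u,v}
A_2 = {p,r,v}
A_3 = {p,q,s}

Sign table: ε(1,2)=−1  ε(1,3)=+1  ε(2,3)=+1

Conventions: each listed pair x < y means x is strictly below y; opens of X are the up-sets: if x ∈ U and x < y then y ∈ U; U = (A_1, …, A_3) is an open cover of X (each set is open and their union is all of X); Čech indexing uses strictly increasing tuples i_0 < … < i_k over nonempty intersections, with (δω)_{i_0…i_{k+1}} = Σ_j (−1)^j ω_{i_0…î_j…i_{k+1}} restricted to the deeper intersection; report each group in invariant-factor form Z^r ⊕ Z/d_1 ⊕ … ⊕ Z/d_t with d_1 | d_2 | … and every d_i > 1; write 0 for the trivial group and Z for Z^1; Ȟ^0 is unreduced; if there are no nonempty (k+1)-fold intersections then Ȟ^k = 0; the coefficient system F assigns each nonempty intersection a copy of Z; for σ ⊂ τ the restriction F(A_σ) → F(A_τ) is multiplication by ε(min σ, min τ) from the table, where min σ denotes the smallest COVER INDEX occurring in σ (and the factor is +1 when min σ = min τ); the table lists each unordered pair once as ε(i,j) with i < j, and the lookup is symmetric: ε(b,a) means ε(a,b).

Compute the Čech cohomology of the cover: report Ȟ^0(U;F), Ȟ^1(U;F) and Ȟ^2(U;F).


Ȟ^0(U;F) ≅ 0, Ȟ^1(U;F) ≅ Z/2, Ȟ^2(U;F) ≅ 0

nerve simplices:
  A12={r,v} A13={s} A23={p}
C dims 3,3; δ0: rk 3, SNF 1^2·2
degree 0: 3−3−0 = 0 → Ȟ^0 ≅ 0
degree 1: 3−0−3 = 0 plus torsion [2] → Ȟ^1 ≅ Z/2
degree 2: 0−0−0 = 0 → Ȟ^2 ≅ 0


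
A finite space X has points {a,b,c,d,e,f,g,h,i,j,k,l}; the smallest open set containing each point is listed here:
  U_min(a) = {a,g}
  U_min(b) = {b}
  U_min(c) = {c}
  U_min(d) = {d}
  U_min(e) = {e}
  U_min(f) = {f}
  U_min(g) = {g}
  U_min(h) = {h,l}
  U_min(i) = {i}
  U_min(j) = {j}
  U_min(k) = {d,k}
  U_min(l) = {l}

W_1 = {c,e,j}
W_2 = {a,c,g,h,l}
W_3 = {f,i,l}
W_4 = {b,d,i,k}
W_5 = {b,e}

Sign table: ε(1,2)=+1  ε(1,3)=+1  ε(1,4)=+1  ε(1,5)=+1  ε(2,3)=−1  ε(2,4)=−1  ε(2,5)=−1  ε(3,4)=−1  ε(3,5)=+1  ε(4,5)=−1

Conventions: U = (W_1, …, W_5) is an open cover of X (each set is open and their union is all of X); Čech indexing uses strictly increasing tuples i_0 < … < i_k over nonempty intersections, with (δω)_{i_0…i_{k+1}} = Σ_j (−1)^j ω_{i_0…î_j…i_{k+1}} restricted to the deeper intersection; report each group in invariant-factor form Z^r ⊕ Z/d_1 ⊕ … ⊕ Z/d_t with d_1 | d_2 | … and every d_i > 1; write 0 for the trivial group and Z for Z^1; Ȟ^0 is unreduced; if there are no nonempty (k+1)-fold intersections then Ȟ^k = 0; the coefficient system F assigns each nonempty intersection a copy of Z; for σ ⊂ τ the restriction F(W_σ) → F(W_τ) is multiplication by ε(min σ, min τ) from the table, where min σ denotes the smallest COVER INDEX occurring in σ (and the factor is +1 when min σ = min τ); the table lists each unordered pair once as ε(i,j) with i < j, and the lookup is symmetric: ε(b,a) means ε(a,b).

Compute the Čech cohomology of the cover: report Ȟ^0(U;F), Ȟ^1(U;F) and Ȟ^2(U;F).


nonempty overlaps:
  W12={c} W15={e} W23={l} W34={i} W45={b}
C dims 5,5; δ0: rk 5, SNF 1^4·2
degree 0: 5−5−0 = 0 → Ȟ^0 ≅ 0
degree 1: 5−0−5 = 0 plus torsion [2] → Ȟ^1 ≅ Z/2
degree 2: 0−0−0 = 0 → Ȟ^2 ≅ 0

Ȟ^0 ≅ 0; Ȟ^1 ≅ Z/2; Ȟ^2 ≅ 0


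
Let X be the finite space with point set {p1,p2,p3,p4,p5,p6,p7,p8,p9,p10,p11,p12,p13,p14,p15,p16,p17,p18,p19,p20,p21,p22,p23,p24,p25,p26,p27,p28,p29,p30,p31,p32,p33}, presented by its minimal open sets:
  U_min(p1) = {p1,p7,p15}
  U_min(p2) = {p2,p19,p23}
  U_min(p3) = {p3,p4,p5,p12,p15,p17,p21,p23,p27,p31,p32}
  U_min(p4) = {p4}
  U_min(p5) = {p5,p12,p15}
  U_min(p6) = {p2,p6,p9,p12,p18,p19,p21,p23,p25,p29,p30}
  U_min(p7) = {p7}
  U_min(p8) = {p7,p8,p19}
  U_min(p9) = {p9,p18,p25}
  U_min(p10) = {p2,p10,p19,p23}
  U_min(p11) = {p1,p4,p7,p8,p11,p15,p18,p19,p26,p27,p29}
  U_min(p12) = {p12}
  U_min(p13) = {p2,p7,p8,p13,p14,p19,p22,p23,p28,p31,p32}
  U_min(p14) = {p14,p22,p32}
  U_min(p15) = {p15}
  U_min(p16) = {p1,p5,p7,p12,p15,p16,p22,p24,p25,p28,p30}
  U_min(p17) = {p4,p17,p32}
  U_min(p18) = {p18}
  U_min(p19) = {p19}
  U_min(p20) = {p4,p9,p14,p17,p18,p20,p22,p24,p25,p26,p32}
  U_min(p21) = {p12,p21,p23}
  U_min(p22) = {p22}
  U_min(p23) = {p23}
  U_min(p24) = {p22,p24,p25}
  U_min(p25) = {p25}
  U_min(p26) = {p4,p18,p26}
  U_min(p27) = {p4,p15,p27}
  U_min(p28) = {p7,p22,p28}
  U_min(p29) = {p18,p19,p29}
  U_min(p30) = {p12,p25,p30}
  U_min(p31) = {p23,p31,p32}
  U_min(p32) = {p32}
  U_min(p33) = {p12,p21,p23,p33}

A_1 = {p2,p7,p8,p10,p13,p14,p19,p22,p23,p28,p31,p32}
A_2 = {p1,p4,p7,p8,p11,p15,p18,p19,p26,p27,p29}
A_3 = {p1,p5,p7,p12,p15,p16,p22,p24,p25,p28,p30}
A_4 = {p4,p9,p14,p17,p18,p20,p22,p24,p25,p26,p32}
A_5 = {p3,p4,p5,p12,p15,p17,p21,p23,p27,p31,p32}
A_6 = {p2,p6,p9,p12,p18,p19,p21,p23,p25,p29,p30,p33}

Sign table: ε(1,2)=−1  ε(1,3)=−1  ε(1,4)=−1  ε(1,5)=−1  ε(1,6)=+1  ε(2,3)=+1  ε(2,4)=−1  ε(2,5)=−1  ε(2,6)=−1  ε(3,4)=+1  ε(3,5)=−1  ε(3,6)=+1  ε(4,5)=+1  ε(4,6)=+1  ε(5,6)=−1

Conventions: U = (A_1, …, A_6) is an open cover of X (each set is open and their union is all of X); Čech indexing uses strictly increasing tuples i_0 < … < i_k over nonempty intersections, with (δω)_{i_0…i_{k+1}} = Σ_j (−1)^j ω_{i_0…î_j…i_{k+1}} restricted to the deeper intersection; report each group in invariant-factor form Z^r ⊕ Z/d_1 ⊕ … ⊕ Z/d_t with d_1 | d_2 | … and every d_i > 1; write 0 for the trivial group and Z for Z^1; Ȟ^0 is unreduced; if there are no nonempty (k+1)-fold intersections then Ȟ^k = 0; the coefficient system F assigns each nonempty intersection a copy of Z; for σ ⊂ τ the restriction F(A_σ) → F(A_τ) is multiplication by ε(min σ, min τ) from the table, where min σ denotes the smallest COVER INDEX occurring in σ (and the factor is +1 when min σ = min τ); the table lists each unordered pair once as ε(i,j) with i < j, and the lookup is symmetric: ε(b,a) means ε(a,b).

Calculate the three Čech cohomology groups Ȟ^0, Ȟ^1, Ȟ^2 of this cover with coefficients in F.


Ȟ^0(U;F) ≅ 0; Ȟ^1(U;F) ≅ Z/2; Ȟ^2(U;F) ≅ Z

nerve simplices:
  A12={p7,p8,p19} A13={p7,p22,p28} A14={p14,p22,p32} A15={p23,p31,p32} A16={p2,p19,p23} A23={p1,p7,p15} A24={p4,p18,p26} A25={p4,p15,p27} A26={p18,p19,p29} A34={p22,p24,p25} A35={p5,p12,p15} A36={p12,p25,p30} A45={p4,p17,p32} A46={p9,p18,p25} A56={p12,p21,p23}
  A123={p7} A126={p19} A134={p22} A145={p32} A156={p23} A235={p15} A245={p4} A246={p18} A346={p25} A356={p12}
C dims 6,15,10; δ0: rk 6, SNF 1^5·2; δ1: rk 9, SNF 1^9
degree 0: 6−6−0 = 0 → Ȟ^0 ≅ 0
degree 1: 15−9−6 = 0 plus torsion [2] → Ȟ^1 ≅ Z/2
degree 2: 10−0−9 = 1 → Ȟ^2 ≅ Z


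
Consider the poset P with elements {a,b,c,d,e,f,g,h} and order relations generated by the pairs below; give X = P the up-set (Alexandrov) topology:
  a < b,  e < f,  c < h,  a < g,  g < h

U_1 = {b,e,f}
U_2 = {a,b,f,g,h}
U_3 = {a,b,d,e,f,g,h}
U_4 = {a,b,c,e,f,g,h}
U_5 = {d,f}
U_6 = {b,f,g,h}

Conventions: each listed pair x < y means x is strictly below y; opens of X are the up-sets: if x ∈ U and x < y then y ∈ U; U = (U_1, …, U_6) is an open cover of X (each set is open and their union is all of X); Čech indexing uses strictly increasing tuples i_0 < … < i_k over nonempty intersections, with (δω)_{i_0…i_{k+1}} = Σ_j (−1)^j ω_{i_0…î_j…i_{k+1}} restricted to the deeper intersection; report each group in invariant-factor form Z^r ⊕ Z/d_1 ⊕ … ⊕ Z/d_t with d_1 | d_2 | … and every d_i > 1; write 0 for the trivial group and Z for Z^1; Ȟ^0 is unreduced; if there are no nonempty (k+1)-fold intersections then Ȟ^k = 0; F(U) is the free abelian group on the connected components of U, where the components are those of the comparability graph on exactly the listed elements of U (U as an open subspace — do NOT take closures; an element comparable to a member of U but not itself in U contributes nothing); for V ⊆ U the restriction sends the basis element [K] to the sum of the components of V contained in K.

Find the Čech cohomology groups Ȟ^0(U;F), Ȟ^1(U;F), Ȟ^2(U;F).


nonempty overlaps:
  U12={b,f} U13={b,e,f} U14={b,e,f} U15={f} U16={b,f} U23={a,b,f,g,h} U24={a,b,f,g,h} U25={f} U26={b,f,g,h} U34={a,b,e,f,g,h} U35={d,f} U36={b,f,g,h} U45={f} U46={b,f,g,h} U56={f}
  U123={b,f} U124={b,f} U125={f} U126={b,f} U134={b,e,f} U135={f} U136={b,f} U145={f} U146={b,f} U156={f} U234={a,b,f,g,h} U235={f} U236={b,f,g,h} U245={f} U246={b,f,g,h} U256={f} U345={f} U346={b,f,g,h} U356={f} U456={f}
  U1234={b,f} U1235={f} U1236={b,f} U1245={f} U1246={b,f} U1256={f} U1345={f} U1346={b,f} U1356={f} U1456={f} U2345={f} U2346={b,f,g,h} U2356={f} U2456={f} U3456={f}
  U12345={f} U12346={b,f} U12356={f} U12456={f} U13456={f} U23456={f}
  U123456={f}
components per intersection:
  U1: {b} {e,f}
  U2: {a,b,g,h} {f}
  U3: {a,b,g,h} {d} {e,f}
  U4: {a,b,c,g,h} {e,f}
  U5: {d} {f}
  U6: {b} {f} {g,h}
  U12: {b} {f}
  U13: {b} {e,f}
  U14: {b} {e,f}
  U15: {f}
  U16: {b} {f}
  U23: {a,b,g,h} {f}
  U24: {a,b,g,h} {f}
  U25: {f}
  U26: {b} {f} {g,h}
  U34: {a,b,g,h} {e,f}
  U35: {d} {f}
  U36: {b} {f} {g,h}
  U45: {f}
  U46: {b} {f} {g,h}
  U56: {f}
  U123: {b} {f}
  U124: {b} {f}
  U125: {f}
  U126: {b} {f}
  U134: {b} {e,f}
  U135: {f}
  U136: {b} {f}
  U145: {f}
  U146: {b} {f}
  U156: {f}
  U234: {a,b,g,h} {f}
  U235: {f}
  U236: {b} {f} {g,h}
  U245: {f}
  U246: {b} {f} {g,h}
  U256: {f}
  U345: {f}
  U346: {b} {f} {g,h}
  U356: {f}
  U456: {f}
  U1234: {b} {f}
  U1235: {f}
  U1236: {b} {f}
  U1245: {f}
  U1246: {b} {f}
  U1256: {f}
  U1345: {f}
  U1346: {b} {f}
  U1356: {f}
  U1456: {f}
  U2345: {f}
  U2346: {b} {f} {g,h}
  U2356: {f}
  U2456: {f}
  U3456: {f}
  U12345: {f}
  U12346: {b} {f}
  U12356: {f}
  U12456: {f}
  U13456: {f}
  U23456: {f}
  U123456: {f}
C dims 14,29,33,21; δ0: rk 11, SNF 1^11; δ1: rk 18, SNF 1^18; δ2: rk 15, SNF 1^15
degree 0: 14−11−0 = 3 → Ȟ^0 ≅ Z^3
degree 1: 29−18−11 = 0 → Ȟ^1 ≅ 0
degree 2: 33−15−18 = 0 → Ȟ^2 ≅ 0

Ȟ^0(U;F) ≅ Z^3,  Ȟ^1(U;F) ≅ 0,  Ȟ^2(U;F) ≅ 0


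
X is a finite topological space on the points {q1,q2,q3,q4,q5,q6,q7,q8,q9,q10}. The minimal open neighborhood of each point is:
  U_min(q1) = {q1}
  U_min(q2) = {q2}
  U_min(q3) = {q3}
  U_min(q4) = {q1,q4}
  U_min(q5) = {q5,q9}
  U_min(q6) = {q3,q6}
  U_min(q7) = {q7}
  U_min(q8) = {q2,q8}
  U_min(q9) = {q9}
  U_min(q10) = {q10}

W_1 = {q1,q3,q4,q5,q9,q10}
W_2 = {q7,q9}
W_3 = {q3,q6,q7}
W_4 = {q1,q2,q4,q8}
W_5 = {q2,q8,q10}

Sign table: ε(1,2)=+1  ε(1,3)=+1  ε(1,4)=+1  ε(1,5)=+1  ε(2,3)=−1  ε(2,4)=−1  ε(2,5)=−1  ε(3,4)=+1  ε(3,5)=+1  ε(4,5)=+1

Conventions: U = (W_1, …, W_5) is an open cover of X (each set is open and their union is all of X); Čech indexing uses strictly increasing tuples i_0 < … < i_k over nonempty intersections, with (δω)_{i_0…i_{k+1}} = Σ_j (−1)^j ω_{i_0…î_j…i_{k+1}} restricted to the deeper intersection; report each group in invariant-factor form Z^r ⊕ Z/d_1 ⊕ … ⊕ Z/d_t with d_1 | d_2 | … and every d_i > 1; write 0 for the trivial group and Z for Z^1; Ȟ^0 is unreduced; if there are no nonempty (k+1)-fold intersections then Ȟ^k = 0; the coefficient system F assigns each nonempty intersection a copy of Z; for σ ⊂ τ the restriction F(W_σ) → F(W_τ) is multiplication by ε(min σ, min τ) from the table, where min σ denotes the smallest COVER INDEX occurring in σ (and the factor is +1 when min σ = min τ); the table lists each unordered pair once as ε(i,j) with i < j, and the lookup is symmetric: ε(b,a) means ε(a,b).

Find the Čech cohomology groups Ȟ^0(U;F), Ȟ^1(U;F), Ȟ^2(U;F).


Ȟ^0(U;F) ≅ 0, Ȟ^1(U;F) ≅ Z ⊕ Z/2, Ȟ^2(U;F) ≅ 0

nerve of the cover:
  W12={q9} W13={q3} W14={q1,q4} W15={q10} W23={q7} W45={q2,q8}
C dims 5,6; δ0: rk 5, SNF 1^4·2
Ȟ^0 = (5 − 5) − 0 = 0, so Ȟ^0 ≅ 0
Ȟ^1 = (6 − 0) − 5 = 1 plus torsion [2], so Ȟ^1 ≅ Z ⊕ Z/2
Ȟ^2 = (0 − 0) − 0 = 0, so Ȟ^2 ≅ 0


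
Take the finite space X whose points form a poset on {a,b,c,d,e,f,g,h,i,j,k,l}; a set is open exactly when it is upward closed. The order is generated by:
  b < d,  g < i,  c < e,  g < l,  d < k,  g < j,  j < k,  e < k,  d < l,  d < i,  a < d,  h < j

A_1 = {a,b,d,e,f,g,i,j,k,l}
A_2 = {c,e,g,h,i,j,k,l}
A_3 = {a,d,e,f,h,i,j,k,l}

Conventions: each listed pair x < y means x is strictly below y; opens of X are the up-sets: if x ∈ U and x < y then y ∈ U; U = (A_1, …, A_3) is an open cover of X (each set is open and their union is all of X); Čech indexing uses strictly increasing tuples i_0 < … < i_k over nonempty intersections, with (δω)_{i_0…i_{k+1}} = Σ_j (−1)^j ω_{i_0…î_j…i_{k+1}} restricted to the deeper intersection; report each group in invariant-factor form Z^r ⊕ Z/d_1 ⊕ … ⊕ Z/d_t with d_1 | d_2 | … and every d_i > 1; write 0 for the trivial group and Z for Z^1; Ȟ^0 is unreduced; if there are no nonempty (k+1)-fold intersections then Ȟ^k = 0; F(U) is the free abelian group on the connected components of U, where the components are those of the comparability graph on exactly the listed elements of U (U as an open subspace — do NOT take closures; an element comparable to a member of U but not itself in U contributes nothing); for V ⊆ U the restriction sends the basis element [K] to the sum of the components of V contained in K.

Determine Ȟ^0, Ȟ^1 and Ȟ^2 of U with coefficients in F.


intersection data:
  A12={e,g,i,j,k,l} A13={a,d,e,f,i,j,k,l} A23={e,h,i,j,k,l}
  A123={e,i,j,k,l}
components per intersection:
  A1: {a,b,d,e,g,i,j,k,l} {f}
  A2: {c,e,g,h,i,j,k,l}
  A3: {a,d,e,h,i,j,k,l} {f}
  A12: {e,g,i,j,k,l}
  A13: {a,d,e,i,j,k,l} {f}
  A23: {e,h,j,k} {i} {l}
  A123: {e,j,k} {i} {l}
C dims 5,6,3; δ0: rk 3, SNF 1^3; δ1: rk 3, SNF 1^3
Ȟ^0 = (5 − 3) − 0 = 2, so Ȟ^0 ≅ Z^2
Ȟ^1 = (6 − 3) − 3 = 0, so Ȟ^1 ≅ 0
Ȟ^2 = (3 − 0) − 3 = 0, so Ȟ^2 ≅ 0

Ȟ^0(U;F) ≅ Z^2, Ȟ^1(U;F) ≅ 0 and Ȟ^2(U;F) ≅ 0


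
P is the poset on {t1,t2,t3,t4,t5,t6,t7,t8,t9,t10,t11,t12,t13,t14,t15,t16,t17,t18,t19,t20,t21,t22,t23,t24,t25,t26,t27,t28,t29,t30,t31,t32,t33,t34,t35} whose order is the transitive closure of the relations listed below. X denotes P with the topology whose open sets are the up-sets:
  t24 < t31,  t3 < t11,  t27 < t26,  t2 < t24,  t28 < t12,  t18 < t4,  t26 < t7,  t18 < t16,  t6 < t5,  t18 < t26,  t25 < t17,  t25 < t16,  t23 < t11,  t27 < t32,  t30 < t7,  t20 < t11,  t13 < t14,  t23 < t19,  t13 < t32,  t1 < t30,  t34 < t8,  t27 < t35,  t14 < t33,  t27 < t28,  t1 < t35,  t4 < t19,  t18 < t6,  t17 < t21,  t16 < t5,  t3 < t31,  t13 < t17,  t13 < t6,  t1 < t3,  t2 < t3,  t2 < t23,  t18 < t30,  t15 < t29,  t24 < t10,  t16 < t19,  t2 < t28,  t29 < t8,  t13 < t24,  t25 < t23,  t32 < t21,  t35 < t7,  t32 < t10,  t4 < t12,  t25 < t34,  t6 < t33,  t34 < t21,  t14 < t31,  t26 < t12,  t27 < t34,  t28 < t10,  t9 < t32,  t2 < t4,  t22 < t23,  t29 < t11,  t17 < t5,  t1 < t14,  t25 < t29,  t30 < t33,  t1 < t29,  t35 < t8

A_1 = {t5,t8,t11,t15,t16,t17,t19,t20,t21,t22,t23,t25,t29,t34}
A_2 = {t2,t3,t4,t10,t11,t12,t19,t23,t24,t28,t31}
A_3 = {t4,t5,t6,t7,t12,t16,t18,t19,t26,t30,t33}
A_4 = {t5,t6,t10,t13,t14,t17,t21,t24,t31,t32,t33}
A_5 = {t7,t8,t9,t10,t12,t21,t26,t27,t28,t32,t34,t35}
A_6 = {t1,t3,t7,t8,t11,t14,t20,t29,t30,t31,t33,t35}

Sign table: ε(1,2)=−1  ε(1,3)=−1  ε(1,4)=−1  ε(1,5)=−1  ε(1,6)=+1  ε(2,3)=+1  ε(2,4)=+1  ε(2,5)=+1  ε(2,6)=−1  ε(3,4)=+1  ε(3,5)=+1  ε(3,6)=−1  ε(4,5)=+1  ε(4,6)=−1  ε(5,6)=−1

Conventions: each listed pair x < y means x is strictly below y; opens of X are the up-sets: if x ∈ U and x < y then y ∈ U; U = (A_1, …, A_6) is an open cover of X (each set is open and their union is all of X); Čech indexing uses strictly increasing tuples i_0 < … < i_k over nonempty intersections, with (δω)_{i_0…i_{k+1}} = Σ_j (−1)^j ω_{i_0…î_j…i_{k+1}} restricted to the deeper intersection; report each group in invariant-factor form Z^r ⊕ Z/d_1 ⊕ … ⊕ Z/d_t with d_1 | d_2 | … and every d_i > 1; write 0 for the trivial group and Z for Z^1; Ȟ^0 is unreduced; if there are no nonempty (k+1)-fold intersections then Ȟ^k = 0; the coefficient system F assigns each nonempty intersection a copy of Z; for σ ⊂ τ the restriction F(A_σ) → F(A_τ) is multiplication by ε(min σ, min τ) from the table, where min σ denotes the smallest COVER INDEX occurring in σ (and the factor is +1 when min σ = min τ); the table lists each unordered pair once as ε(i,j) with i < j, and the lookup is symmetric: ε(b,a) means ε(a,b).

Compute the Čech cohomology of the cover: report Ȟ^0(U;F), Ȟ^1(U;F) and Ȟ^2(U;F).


Ȟ^0(U;F) ≅ Z, Ȟ^1(U;F) ≅ 0 and Ȟ^2(U;F) ≅ Z/2

nonempty intersections:
  A12={t11,t19,t23} A13={t5,t16,t19} A14={t5,t17,t21} A15={t8,t21,t34} A16={t8,t11,t20,t29} A23={t4,t12,t19} A24={t10,t24,t31} A25={t10,t12,t28} A26={t3,t11,t31} A34={t5,t6,t33} A35={t7,t12,t26} A36={t7,t30,t33} A45={t10,t21,t32} A46={t14,t31,t33} A56={t7,t8,t35}
  A123={t19} A126={t11} A134={t5} A145={t21} A156={t8} A235={t12} A245={t10} A246={t31} A346={t33} A356={t7}
C dims 6,15,10; δ0: rk 5, SNF 1^5; δ1: rk 10, SNF 1^9·2
Ȟ^0: (6−5)−0=1 ⇒ Z
Ȟ^1: (15−10)−5=0 ⇒ 0
Ȟ^2: (10−0)−10=0 plus torsion [2] ⇒ Z/2


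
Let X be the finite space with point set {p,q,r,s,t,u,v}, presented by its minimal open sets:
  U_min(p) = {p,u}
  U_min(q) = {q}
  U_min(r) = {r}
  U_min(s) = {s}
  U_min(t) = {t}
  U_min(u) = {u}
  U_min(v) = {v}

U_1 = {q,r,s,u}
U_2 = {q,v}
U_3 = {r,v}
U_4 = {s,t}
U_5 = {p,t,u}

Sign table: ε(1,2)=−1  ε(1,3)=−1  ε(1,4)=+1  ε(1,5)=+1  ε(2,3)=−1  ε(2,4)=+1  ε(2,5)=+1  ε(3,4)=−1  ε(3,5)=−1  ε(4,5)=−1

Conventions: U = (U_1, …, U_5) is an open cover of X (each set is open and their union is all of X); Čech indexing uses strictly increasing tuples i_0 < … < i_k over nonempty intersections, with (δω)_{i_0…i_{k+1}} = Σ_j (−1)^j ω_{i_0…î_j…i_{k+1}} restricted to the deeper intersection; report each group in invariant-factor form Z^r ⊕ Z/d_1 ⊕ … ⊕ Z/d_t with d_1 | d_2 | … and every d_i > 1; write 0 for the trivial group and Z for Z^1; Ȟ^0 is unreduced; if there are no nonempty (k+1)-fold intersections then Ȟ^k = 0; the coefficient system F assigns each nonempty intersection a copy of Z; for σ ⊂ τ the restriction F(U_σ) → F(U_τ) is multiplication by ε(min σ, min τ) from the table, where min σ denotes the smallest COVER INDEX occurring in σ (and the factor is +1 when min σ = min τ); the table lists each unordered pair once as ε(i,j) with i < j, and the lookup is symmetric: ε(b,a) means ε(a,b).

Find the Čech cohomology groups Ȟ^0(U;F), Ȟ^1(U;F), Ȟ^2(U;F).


Ȟ^0(U;F) ≅ 0; Ȟ^1(U;F) ≅ Z ⊕ Z/2; Ȟ^2(U;F) ≅ 0

cover nerve:
  U12={q} U13={r} U14={s} U15={u} U23={v} U45={t}
C dims 5,6; δ0: rk 5, SNF 1^4·2
Ȟ^0: (5−5)−0=0 ⇒ 0
Ȟ^1: (6−0)−5=1 plus torsion [2] ⇒ Z ⊕ Z/2
Ȟ^2: (0−0)−0=0 ⇒ 0


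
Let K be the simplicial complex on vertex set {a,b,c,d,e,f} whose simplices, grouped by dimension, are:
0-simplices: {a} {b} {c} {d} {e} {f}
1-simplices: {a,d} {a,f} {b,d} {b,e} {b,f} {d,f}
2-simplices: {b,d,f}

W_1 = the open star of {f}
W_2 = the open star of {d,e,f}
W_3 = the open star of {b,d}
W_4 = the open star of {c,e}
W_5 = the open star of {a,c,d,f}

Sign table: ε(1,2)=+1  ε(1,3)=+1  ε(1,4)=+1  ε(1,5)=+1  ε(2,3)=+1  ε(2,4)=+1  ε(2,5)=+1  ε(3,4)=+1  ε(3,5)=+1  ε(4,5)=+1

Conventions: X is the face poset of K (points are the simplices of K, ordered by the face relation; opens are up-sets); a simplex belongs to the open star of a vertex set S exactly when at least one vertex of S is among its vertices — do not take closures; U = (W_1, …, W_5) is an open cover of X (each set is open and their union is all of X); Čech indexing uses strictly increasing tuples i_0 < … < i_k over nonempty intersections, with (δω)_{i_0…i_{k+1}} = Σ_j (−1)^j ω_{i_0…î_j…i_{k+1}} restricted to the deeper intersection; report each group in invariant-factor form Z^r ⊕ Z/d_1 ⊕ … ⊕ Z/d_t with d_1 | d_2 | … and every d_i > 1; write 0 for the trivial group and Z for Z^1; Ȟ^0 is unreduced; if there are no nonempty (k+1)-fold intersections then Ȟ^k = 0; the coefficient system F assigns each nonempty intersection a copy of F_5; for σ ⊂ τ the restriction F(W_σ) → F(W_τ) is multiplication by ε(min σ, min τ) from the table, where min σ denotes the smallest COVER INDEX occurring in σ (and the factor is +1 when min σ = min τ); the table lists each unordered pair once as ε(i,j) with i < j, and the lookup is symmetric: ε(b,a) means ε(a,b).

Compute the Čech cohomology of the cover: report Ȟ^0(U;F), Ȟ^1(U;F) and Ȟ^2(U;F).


Ȟ^0(U;F) ≅ Z/5, Ȟ^1(U;F) ≅ Z/5 and Ȟ^2(U;F) ≅ 0

nerve simplices:
  W1={{f},{a,f},{b,f},{d,f},{b,d,f}} W2={{d},{e},{f},{a,d},{a,f},{b,d},{b,e},{b,f},{d,f},{b,d,f}} W3={{b},{d},{a,d},{b,d},{b,e},{b,f},{d,f},{b,d,f}} W4={{c},{e},{b,e}} W5={{a},{c},{d},{f},{a,d},{a,f},{b,d},{b,f},{d,f},{b,d,f}}
  W12={{f},{a,f},{b,f},{d,f},{b,d,f}} W13={{b,f},{d,f},{b,d,f}} W15={{f},{a,f},{b,f},{d,f},{b,d,f}} W23={{d},{a,d},{b,d},{b,e},{b,f},{d,f},{b,d,f}} W24={{e},{b,e}} W25={{d},{f},{a,d},{a,f},{b,d},{b,f},{d,f},{b,d,f}} W34={{b,e}} W35={{d},{a,d},{b,d},{b,f},{d,f},{b,d,f}} W45={{c}}
  W123={{b,f},{d,f},{b,d,f}} W125={{f},{a,f},{b,f},{d,f},{b,d,f}} W135={{b,f},{d,f},{b,d,f}} W234={{b,e}} W235={{d},{a,d},{b,d},{b,f},{d,f},{b,d,f}}
  W1235={{b,f},{d,f},{b,d,f}}
C dims 5,9,5,1; δ0: rk_F5 4; δ1: rk_F5 4; δ2: rk_F5 1
degree 0: 5−4−0 = 1 → Ȟ^0 ≅ Z/5
degree 1: 9−4−4 = 1 → Ȟ^1 ≅ Z/5
degree 2: 5−1−4 = 0 → Ȟ^2 ≅ 0
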